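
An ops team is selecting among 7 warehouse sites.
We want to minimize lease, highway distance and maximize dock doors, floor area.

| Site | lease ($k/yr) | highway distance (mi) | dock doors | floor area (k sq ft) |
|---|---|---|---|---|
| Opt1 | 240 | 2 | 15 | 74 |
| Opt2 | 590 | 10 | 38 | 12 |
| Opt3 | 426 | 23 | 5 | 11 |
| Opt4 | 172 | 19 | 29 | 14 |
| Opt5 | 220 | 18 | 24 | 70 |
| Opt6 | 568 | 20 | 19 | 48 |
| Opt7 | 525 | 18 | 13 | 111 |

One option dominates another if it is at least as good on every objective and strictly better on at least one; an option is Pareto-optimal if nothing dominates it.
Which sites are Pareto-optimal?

Opt1: not dominated (best highway distance).
Opt2: not dominated (best dock doors).
Opt3: dominated by Opt1 (lease 240≤426, highway distance 2≤23, dock doors 15≥5, floor area 74≥11).
Opt4: not dominated (best lease).
Opt5: not dominated.
Opt6: dominated by Opt5 (lease 220≤568, highway distance 18≤20, dock doors 24≥19, floor area 70≥48).
Opt7: not dominated (best floor area).

Opt1, Opt2, Opt4, Opt5, Opt7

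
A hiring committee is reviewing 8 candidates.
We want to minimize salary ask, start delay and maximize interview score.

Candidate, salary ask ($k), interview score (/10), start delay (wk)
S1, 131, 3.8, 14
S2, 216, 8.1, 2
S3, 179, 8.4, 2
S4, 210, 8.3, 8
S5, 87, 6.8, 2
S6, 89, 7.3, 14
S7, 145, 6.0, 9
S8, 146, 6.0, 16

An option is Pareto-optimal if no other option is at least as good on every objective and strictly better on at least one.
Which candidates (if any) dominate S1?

S5, S6

S5: salary ask 87≤131, interview score 6.8≥3.8, start delay 2≤14 — dominates S1.
S6: salary ask 89≤131, interview score 7.3≥3.8, start delay 14≤14 — dominates S1.
Others (S2, S3, S4, S7, S8) are each worse than S1 on at least one objective.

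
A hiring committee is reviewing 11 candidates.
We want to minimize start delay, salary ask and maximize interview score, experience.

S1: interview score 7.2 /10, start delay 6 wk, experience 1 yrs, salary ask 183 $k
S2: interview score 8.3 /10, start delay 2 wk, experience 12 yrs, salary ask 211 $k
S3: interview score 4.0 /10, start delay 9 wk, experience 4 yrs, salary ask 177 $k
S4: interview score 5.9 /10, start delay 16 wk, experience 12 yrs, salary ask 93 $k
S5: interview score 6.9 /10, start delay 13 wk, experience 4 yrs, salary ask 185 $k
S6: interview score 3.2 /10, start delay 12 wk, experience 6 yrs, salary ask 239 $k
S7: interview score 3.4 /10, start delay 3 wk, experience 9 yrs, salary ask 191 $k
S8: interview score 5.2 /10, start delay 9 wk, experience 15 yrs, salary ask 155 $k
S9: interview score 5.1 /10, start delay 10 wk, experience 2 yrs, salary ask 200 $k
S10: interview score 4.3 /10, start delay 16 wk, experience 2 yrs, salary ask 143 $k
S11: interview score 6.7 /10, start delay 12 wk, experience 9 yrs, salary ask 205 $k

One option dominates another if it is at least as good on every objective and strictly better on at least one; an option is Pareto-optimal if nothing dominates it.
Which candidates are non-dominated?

S1, S2, S4, S5, S7, S8, S11

S1: not dominated.
S2: not dominated (best interview score).
S3: dominated by S8 (interview score 5.2≥4.0, start delay 9≤9, experience 15≥4, salary ask 155≤177).
S4: not dominated (best salary ask).
S5: not dominated.
S6: dominated by S2 (interview score 8.3≥3.2, start delay 2≤12, experience 12≥6, salary ask 211≤239).
S7: not dominated.
S8: not dominated (best experience).
S9: dominated by S8 (interview score 5.2≥5.1, start delay 9≤10, experience 15≥2, salary ask 155≤200).
S10: dominated by S4 (interview score 5.9≥4.3, start delay 16≤16, experience 12≥2, salary ask 93≤143).
S11: not dominated.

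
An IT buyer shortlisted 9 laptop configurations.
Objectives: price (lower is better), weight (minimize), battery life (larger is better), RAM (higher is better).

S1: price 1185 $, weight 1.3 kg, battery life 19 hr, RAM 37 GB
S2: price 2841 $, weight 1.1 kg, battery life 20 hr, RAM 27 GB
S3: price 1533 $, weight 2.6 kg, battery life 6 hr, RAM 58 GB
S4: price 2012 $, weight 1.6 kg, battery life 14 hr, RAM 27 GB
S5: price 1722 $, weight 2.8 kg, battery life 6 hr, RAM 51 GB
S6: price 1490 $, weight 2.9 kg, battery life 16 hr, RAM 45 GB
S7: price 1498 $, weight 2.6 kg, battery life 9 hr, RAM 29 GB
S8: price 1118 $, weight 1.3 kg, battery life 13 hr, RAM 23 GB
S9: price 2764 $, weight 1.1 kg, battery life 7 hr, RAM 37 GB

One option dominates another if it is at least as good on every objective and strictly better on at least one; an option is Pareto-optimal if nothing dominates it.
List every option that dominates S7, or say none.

S1: price 1185≤1498, weight 1.3≤2.6, battery life 19≥9, RAM 37≥29 — dominates S7.
Others (S2, S3, S4, S5, S6, S8, S9) are each worse than S7 on at least one objective.

S1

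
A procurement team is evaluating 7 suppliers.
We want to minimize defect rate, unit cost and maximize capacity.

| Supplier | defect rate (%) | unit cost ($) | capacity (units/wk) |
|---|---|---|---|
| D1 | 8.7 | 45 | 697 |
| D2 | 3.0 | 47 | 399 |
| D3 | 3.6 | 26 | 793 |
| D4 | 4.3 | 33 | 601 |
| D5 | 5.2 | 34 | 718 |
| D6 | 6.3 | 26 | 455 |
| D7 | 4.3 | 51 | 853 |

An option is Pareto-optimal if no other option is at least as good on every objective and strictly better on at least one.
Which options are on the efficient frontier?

D2, D3, D7

D1: dominated by D3 (defect rate 3.6≤8.7, unit cost 26≤45, capacity 793≥697).
D2: not dominated (best defect rate).
D3: not dominated.
D4: dominated by D3 (defect rate 3.6≤4.3, unit cost 26≤33, capacity 793≥601).
D5: dominated by D3 (defect rate 3.6≤5.2, unit cost 26≤34, capacity 793≥718).
D6: dominated by D3 (defect rate 3.6≤6.3, unit cost 26≤26, capacity 793≥455).
D7: not dominated (best capacity).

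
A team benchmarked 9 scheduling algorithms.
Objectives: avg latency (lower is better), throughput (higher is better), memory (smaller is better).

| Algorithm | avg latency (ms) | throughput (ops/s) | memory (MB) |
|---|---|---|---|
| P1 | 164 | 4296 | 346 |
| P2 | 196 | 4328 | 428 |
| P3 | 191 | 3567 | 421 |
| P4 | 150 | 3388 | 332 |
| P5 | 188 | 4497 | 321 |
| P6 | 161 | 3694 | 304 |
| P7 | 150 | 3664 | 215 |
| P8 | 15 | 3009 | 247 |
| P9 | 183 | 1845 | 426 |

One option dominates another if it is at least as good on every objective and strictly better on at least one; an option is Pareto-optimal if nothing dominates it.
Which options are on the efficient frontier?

P1: not dominated.
P2: dominated by P5 (avg latency 188≤196, throughput 4497≥4328, memory 321≤428).
P3: dominated by P1 (avg latency 164≤191, throughput 4296≥3567, memory 346≤421).
P4: dominated by P7 (avg latency 150≤150, throughput 3664≥3388, memory 215≤332).
P5: not dominated (best throughput).
P6: not dominated.
P7: not dominated (best memory).
P8: not dominated (best avg latency).
P9: dominated by P1 (avg latency 164≤183, throughput 4296≥1845, memory 346≤426).

P1, P5, P6, P7, P8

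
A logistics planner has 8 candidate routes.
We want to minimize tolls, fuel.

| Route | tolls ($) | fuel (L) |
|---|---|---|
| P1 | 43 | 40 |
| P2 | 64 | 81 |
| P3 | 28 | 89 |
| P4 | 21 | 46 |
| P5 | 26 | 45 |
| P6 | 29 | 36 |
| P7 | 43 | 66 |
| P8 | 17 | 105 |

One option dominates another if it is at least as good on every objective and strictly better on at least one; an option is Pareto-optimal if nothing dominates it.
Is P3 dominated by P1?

No

P1 vs P3: P1 is worse on tolls (43 vs 28), so it does not dominate P3.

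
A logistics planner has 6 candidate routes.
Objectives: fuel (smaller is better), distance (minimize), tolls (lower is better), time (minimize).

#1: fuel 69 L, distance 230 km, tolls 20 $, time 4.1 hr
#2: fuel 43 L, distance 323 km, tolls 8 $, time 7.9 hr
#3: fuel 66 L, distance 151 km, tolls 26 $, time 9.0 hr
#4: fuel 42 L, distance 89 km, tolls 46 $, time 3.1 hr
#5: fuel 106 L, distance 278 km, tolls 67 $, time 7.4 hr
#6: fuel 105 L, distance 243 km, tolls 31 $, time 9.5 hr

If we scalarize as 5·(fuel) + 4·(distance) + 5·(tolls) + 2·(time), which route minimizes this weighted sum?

#1: 5·69 + 4·230 + 5·20 + 2·4.1 = 1373.2
#2: 5·43 + 4·323 + 5·8 + 2·7.9 = 1562.8
#3: 5·66 + 4·151 + 5·26 + 2·9.0 = 1082.0
#4: 5·42 + 4·89 + 5·46 + 2·3.1 = 802.2
#5: 5·106 + 4·278 + 5·67 + 2·7.4 = 1991.8
#6: 5·105 + 4·243 + 5·31 + 2·9.5 = 1671.0
Lowest: #4 at 802.2.

#4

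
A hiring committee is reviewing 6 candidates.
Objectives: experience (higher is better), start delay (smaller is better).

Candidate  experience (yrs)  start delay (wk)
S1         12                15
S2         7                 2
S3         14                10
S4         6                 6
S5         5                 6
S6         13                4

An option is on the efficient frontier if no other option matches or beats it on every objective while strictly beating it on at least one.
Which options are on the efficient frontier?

S2, S3, S6

S1: dominated by S3 (experience 14≥12, start delay 10≤15).
S2: not dominated (best start delay).
S3: not dominated (best experience).
S4: dominated by S2 (experience 7≥6, start delay 2≤6).
S5: dominated by S2 (experience 7≥5, start delay 2≤6).
S6: not dominated.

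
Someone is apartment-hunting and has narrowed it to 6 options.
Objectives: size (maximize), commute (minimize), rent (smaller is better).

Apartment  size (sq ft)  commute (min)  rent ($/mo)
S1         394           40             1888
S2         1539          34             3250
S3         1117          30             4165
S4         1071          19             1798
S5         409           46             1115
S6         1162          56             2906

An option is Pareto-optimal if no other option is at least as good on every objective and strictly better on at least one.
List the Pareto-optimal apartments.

S2, S3, S4, S5, S6

S1: dominated by S4 (size 1071≥394, commute 19≤40, rent 1798≤1888).
S2: not dominated (best size).
S3: not dominated.
S4: not dominated (best commute).
S5: not dominated (best rent).
S6: not dominated.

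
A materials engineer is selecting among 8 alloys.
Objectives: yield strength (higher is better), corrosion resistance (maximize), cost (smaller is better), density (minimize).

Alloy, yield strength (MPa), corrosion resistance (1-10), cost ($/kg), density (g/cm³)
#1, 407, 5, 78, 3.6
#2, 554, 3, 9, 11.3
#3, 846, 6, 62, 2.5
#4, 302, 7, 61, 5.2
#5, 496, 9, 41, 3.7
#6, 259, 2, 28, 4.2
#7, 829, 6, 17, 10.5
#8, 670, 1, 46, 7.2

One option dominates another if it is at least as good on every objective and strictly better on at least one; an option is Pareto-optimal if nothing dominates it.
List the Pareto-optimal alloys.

#2, #3, #5, #6, #7, #8

#1: dominated by #3 (yield strength 846≥407, corrosion resistance 6≥5, cost 62≤78, density 2.5≤3.6).
#2: not dominated (best cost).
#3: not dominated (best yield strength).
#4: dominated by #5 (yield strength 496≥302, corrosion resistance 9≥7, cost 41≤61, density 3.7≤5.2).
#5: not dominated (best corrosion resistance).
#6: not dominated.
#7: not dominated.
#8: not dominated.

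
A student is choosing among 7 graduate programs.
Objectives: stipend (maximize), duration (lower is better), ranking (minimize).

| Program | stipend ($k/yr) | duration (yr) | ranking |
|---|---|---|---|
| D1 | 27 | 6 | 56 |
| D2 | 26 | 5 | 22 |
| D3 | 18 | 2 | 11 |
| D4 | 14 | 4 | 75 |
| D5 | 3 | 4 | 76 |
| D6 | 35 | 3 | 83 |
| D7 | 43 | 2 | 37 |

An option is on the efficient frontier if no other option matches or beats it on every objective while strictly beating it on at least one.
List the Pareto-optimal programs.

D1: dominated by D7 (stipend 43≥27, duration 2≤6, ranking 37≤56).
D2: not dominated.
D3: not dominated (best ranking).
D4: dominated by D3 (stipend 18≥14, duration 2≤4, ranking 11≤75).
D5: dominated by D3 (stipend 18≥3, duration 2≤4, ranking 11≤76).
D6: dominated by D7 (stipend 43≥35, duration 2≤3, ranking 37≤83).
D7: not dominated (best stipend).

D2, D3, D7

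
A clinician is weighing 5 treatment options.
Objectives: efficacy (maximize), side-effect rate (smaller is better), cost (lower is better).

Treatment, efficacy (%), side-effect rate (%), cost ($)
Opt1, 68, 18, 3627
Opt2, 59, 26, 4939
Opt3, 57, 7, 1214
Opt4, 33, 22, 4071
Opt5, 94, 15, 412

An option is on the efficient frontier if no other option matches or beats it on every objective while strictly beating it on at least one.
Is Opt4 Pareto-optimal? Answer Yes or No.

No

Opt1 vs Opt4: efficacy 68≥33, side-effect rate 18≤22, cost 3627≤4071 — Opt1 is at least as good on every objective and strictly better on at least one, so Opt1 dominates Opt4.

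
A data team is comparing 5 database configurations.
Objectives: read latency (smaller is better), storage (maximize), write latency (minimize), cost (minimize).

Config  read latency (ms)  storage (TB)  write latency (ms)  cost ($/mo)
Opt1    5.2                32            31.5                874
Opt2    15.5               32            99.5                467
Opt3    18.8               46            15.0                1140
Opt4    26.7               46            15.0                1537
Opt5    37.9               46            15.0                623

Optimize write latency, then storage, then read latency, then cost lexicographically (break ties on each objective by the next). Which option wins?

Opt3

First minimize write latency: best is 15.0, kept {Opt3, Opt4, Opt5}.
Then maximize storage: best is 46, kept {Opt3, Opt4, Opt5}.
Then minimize read latency: best is 18.8, kept {Opt3}.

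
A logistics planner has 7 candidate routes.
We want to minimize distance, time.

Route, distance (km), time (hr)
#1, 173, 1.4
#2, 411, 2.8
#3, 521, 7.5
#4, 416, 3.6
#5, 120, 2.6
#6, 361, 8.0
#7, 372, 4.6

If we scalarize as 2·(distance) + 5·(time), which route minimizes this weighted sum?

#5

#1: 2·173 + 5·1.4 = 353.0
#2: 2·411 + 5·2.8 = 836.0
#3: 2·521 + 5·7.5 = 1079.5
#4: 2·416 + 5·3.6 = 850.0
#5: 2·120 + 5·2.6 = 253.0
#6: 2·361 + 5·8.0 = 762.0
#7: 2·372 + 5·4.6 = 767.0
Lowest: #5 at 253.0.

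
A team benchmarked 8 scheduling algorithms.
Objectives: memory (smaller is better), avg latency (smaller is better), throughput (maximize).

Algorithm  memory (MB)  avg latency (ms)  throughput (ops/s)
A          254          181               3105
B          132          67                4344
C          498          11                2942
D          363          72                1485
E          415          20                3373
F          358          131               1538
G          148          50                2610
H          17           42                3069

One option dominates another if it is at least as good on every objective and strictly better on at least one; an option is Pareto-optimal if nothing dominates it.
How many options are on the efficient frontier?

A: dominated by B (memory 132≤254, avg latency 67≤181, throughput 4344≥3105).
B: not dominated (best throughput).
C: not dominated (best avg latency).
D: dominated by B (memory 132≤363, avg latency 67≤72, throughput 4344≥1485).
E: not dominated.
F: dominated by B (memory 132≤358, avg latency 67≤131, throughput 4344≥1538).
G: dominated by H (memory 17≤148, avg latency 42≤50, throughput 3069≥2610).
H: not dominated (best memory).
Pareto-optimal: B, C, E, H → 4.

4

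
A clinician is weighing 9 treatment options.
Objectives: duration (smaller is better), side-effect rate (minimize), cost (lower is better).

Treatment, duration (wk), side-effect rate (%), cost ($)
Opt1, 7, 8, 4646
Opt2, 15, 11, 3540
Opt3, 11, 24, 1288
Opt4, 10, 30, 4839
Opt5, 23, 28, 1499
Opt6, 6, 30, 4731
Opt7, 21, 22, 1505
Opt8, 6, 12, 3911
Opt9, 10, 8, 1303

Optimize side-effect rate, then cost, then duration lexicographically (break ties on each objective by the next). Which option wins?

Opt9

First minimize side-effect rate: best is 8, kept {Opt1, Opt9}.
Then minimize cost: best is 1303, kept {Opt9}.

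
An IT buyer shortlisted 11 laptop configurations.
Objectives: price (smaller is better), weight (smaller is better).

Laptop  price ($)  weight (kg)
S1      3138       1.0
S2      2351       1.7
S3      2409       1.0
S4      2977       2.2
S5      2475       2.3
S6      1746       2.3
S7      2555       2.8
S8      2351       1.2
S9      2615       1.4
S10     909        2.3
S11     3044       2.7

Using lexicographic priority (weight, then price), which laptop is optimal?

First minimize weight: best is 1.0, kept {S1, S3}.
Then minimize price: best is 2409, kept {S3}.

S3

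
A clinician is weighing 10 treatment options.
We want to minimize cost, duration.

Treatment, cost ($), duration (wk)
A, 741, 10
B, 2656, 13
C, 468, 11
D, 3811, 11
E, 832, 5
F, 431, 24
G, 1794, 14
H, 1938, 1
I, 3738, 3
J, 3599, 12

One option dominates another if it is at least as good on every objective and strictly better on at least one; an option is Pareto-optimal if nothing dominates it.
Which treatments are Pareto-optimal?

A: not dominated.
B: dominated by A (cost 741≤2656, duration 10≤13).
C: not dominated.
D: dominated by A (cost 741≤3811, duration 10≤11).
E: not dominated.
F: not dominated (best cost).
G: dominated by A (cost 741≤1794, duration 10≤14).
H: not dominated (best duration).
I: dominated by H (cost 1938≤3738, duration 1≤3).
J: dominated by A (cost 741≤3599, duration 10≤12).

A, C, E, F, H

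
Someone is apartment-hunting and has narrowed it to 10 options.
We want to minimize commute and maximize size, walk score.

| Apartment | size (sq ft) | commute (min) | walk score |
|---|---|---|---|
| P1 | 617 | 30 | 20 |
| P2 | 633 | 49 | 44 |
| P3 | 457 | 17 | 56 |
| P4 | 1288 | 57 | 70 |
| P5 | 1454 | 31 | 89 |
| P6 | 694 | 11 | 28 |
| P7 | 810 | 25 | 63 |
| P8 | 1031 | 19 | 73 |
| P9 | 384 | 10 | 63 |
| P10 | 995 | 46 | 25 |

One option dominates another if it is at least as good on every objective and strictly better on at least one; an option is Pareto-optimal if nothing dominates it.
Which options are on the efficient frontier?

P3, P5, P6, P8, P9

P1: dominated by P6 (size 694≥617, commute 11≤30, walk score 28≥20).
P2: dominated by P5 (size 1454≥633, commute 31≤49, walk score 89≥44).
P3: not dominated.
P4: dominated by P5 (size 1454≥1288, commute 31≤57, walk score 89≥70).
P5: not dominated (best size).
P6: not dominated.
P7: dominated by P8 (size 1031≥810, commute 19≤25, walk score 73≥63).
P8: not dominated.
P9: not dominated (best commute).
P10: dominated by P5 (size 1454≥995, commute 31≤46, walk score 89≥25).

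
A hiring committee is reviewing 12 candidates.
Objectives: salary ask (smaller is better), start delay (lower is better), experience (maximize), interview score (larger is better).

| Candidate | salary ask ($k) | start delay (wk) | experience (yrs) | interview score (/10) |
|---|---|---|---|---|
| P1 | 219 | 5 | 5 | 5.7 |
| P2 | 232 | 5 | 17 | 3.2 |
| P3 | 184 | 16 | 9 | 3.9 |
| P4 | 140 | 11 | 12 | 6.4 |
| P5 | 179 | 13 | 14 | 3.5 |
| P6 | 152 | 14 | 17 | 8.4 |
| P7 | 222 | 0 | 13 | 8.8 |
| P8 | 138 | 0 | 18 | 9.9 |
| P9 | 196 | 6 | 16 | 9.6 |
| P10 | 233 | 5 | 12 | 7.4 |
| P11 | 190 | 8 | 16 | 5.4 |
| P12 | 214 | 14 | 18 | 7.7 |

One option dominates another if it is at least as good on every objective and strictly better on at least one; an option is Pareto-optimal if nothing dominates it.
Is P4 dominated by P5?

No

P5 vs P4: P5 is worse on salary ask (179 vs 140), so it does not dominate P4.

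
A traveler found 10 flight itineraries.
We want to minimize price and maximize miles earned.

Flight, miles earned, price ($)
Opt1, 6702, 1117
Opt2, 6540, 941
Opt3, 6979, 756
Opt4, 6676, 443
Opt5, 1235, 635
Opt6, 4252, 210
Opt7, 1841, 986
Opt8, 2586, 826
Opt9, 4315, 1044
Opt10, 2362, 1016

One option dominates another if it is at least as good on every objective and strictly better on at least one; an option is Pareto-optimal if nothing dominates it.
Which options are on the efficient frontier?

Opt1: dominated by Opt3 (miles earned 6979≥6702, price 756≤1117).
Opt2: dominated by Opt3 (miles earned 6979≥6540, price 756≤941).
Opt3: not dominated (best miles earned).
Opt4: not dominated.
Opt5: dominated by Opt4 (miles earned 6676≥1235, price 443≤635).
Opt6: not dominated (best price).
Opt7: dominated by Opt2 (miles earned 6540≥1841, price 941≤986).
Opt8: dominated by Opt3 (miles earned 6979≥2586, price 756≤826).
Opt9: dominated by Opt2 (miles earned 6540≥4315, price 941≤1044).
Opt10: dominated by Opt2 (miles earned 6540≥2362, price 941≤1016).

Opt3, Opt4, Opt6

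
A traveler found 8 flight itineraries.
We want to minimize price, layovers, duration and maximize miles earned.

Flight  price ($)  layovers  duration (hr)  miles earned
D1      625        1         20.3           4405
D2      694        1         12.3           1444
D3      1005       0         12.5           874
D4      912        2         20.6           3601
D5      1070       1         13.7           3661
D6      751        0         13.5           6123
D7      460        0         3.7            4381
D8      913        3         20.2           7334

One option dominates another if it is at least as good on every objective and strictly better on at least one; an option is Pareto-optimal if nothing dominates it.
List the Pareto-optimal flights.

D1: not dominated.
D2: dominated by D7 (price 460≤694, layovers 0≤1, duration 3.7≤12.3, miles earned 4381≥1444).
D3: dominated by D7 (price 460≤1005, layovers 0≤0, duration 3.7≤12.5, miles earned 4381≥874).
D4: dominated by D1 (price 625≤912, layovers 1≤2, duration 20.3≤20.6, miles earned 4405≥3601).
D5: dominated by D6 (price 751≤1070, layovers 0≤1, duration 13.5≤13.7, miles earned 6123≥3661).
D6: not dominated.
D7: not dominated (best price).
D8: not dominated (best miles earned).

D1, D6, D7, D8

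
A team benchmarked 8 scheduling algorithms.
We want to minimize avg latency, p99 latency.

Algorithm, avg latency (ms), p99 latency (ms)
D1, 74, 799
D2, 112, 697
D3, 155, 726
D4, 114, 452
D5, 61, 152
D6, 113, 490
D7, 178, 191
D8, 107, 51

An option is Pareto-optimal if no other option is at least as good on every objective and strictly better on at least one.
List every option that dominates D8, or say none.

none

D1: worse on p99 latency (799 vs 51).
D2: worse on avg latency (112 vs 107).
D3: worse on avg latency (155 vs 107).
D4: worse on avg latency (114 vs 107).
D5: worse on p99 latency (152 vs 51).
D6: worse on avg latency (113 vs 107).
D7: worse on avg latency (178 vs 107).
No option dominates D8.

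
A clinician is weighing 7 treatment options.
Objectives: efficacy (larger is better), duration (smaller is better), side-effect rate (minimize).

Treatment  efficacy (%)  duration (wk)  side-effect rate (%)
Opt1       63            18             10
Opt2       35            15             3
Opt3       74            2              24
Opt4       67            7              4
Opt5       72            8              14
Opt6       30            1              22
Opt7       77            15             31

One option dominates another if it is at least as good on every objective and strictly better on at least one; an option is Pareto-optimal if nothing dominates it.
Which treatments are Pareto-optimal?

Opt1: dominated by Opt4 (efficacy 67≥63, duration 7≤18, side-effect rate 4≤10).
Opt2: not dominated (best side-effect rate).
Opt3: not dominated.
Opt4: not dominated.
Opt5: not dominated.
Opt6: not dominated (best duration).
Opt7: not dominated (best efficacy).

Opt2, Opt3, Opt4, Opt5, Opt6, Opt7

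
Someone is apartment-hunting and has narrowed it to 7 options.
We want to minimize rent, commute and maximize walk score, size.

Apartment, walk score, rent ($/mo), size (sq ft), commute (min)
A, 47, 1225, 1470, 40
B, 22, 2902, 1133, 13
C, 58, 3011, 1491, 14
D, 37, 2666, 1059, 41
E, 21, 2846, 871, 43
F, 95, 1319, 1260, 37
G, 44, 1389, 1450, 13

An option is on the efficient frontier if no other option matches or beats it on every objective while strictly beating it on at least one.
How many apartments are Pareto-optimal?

4

A: not dominated (best rent).
B: dominated by G (walk score 44≥22, rent 1389≤2902, size 1450≥1133, commute 13≤13).
C: not dominated (best size).
D: dominated by A (walk score 47≥37, rent 1225≤2666, size 1470≥1059, commute 40≤41).
E: dominated by A (walk score 47≥21, rent 1225≤2846, size 1470≥871, commute 40≤43).
F: not dominated (best walk score).
G: not dominated.
Pareto-optimal: A, C, F, G → 4.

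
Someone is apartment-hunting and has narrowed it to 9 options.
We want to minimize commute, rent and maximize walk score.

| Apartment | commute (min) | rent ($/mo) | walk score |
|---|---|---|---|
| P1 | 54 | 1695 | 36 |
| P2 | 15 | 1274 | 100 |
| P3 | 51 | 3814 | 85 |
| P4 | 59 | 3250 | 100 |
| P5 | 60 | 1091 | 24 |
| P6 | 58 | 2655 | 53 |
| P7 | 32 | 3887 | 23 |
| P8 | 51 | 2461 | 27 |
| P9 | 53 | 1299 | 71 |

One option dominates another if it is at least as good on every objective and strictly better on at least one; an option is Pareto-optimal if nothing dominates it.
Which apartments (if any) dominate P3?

P2

P2: commute 15≤51, rent 1274≤3814, walk score 100≥85 — dominates P3.
Others (P1, P4, P5, P6, P7, P8, P9) are each worse than P3 on at least one objective.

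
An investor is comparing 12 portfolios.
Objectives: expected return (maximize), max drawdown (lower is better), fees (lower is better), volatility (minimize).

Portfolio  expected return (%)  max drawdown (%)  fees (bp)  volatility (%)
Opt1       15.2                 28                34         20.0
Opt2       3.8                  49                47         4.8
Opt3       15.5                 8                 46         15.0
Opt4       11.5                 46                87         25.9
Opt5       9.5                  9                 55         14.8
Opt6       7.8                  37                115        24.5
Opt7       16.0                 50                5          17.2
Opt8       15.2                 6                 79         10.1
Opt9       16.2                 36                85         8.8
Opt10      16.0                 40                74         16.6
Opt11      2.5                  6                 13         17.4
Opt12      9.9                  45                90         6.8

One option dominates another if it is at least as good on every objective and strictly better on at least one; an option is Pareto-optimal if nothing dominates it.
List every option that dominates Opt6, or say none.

Opt1: expected return 15.2≥7.8, max drawdown 28≤37, fees 34≤115, volatility 20.0≤24.5 — dominates Opt6.
Opt3: expected return 15.5≥7.8, max drawdown 8≤37, fees 46≤115, volatility 15.0≤24.5 — dominates Opt6.
Opt5: expected return 9.5≥7.8, max drawdown 9≤37, fees 55≤115, volatility 14.8≤24.5 — dominates Opt6.
Opt8: expected return 15.2≥7.8, max drawdown 6≤37, fees 79≤115, volatility 10.1≤24.5 — dominates Opt6.
Opt9: expected return 16.2≥7.8, max drawdown 36≤37, fees 85≤115, volatility 8.8≤24.5 — dominates Opt6.
Others (Opt2, Opt4, Opt7, Opt10, Opt11, Opt12) are each worse than Opt6 on at least one objective.

Opt1, Opt3, Opt5, Opt8, Opt9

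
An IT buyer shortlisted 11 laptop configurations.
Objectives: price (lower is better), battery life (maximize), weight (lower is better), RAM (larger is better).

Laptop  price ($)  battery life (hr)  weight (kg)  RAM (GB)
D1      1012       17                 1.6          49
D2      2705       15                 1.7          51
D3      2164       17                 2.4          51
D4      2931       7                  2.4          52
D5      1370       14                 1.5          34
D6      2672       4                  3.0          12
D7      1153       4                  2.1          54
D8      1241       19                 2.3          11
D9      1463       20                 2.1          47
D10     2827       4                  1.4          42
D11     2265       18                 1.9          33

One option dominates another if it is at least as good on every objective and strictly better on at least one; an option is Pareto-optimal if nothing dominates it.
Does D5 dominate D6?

D5 vs D6: price 1370≤2672, battery life 14≥4, weight 1.5≤3.0, RAM 34≥12 — D5 is at least as good on every objective with at least one strict improvement.

Yes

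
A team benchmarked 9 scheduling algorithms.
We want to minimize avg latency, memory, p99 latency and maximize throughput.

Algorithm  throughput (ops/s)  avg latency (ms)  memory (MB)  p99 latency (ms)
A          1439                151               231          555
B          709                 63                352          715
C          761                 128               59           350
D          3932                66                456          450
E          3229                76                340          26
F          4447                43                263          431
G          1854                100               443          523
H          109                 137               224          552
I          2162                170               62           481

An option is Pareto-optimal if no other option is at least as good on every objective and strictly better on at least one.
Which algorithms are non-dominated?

A: not dominated.
B: dominated by F (throughput 4447≥709, avg latency 43≤63, memory 263≤352, p99 latency 431≤715).
C: not dominated (best memory).
D: dominated by F (throughput 4447≥3932, avg latency 43≤66, memory 263≤456, p99 latency 431≤450).
E: not dominated (best p99 latency).
F: not dominated (best throughput).
G: dominated by E (throughput 3229≥1854, avg latency 76≤100, memory 340≤443, p99 latency 26≤523).
H: dominated by C (throughput 761≥109, avg latency 128≤137, memory 59≤224, p99 latency 350≤552).
I: not dominated.

A, C, E, F, I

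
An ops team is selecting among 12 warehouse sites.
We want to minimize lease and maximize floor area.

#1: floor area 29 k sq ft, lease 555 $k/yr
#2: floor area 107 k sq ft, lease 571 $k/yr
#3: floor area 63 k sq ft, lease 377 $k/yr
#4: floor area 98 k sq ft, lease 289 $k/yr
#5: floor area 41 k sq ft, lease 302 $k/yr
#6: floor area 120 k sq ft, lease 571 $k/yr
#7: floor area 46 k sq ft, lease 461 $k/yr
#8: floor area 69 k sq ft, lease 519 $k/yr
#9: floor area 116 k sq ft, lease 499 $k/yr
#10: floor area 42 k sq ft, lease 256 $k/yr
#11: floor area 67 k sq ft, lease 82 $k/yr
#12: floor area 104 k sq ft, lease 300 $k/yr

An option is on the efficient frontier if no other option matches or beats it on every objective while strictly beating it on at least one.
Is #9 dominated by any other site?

No

#1: worse on floor area (29 vs 116).
#2: worse on floor area (107 vs 116).
#3: worse on floor area (63 vs 116).
#4: worse on floor area (98 vs 116).
#5: worse on floor area (41 vs 116).
#6: worse on lease (571 vs 499).
#7: worse on floor area (46 vs 116).
#8: worse on floor area (69 vs 116).
#10: worse on floor area (42 vs 116).
#11: worse on floor area (67 vs 116).
#12: worse on floor area (104 vs 116).
No option is at least as good as #9 on every objective and strictly better on one.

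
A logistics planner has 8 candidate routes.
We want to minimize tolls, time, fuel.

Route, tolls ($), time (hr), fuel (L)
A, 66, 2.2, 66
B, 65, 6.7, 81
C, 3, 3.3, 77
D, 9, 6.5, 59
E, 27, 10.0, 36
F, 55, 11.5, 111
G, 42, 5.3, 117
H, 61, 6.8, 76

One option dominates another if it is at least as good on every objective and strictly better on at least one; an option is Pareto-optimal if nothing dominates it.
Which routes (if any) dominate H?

D

D: tolls 9≤61, time 6.5≤6.8, fuel 59≤76 — dominates H.
Others (A, B, C, E, F, G) are each worse than H on at least one objective.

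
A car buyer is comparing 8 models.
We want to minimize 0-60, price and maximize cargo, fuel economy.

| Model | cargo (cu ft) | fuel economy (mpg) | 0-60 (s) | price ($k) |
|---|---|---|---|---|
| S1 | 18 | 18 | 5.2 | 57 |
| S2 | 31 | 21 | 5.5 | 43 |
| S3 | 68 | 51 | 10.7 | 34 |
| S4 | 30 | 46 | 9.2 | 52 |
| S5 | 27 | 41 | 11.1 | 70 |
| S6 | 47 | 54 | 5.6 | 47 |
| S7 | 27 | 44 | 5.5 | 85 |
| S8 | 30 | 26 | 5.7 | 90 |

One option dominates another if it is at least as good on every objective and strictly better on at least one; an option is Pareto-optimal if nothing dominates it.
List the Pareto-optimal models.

S1, S2, S3, S6, S7

S1: not dominated (best 0-60).
S2: not dominated.
S3: not dominated (best cargo).
S4: dominated by S6 (cargo 47≥30, fuel economy 54≥46, 0-60 5.6≤9.2, price 47≤52).
S5: dominated by S3 (cargo 68≥27, fuel economy 51≥41, 0-60 10.7≤11.1, price 34≤70).
S6: not dominated (best fuel economy).
S7: not dominated.
S8: dominated by S6 (cargo 47≥30, fuel economy 54≥26, 0-60 5.6≤5.7, price 47≤90).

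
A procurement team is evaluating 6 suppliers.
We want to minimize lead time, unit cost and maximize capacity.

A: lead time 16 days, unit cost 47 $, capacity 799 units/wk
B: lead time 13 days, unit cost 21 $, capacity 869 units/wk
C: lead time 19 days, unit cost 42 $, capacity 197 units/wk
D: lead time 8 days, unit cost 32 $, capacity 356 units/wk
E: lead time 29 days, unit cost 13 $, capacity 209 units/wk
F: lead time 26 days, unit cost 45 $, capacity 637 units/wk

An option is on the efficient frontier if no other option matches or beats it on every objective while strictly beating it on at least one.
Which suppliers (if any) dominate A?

B: lead time 13≤16, unit cost 21≤47, capacity 869≥799 — dominates A.
Others (C, D, E, F) are each worse than A on at least one objective.

B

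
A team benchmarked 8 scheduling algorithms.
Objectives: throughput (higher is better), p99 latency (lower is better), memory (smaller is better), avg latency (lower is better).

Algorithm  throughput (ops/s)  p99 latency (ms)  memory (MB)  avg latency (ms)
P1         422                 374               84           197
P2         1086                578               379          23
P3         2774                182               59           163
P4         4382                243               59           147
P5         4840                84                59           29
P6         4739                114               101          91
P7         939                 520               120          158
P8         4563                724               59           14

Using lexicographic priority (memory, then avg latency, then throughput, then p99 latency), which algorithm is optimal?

First minimize memory: best is 59, kept {P3, P4, P5, P8}.
Then minimize avg latency: best is 14, kept {P8}.

P8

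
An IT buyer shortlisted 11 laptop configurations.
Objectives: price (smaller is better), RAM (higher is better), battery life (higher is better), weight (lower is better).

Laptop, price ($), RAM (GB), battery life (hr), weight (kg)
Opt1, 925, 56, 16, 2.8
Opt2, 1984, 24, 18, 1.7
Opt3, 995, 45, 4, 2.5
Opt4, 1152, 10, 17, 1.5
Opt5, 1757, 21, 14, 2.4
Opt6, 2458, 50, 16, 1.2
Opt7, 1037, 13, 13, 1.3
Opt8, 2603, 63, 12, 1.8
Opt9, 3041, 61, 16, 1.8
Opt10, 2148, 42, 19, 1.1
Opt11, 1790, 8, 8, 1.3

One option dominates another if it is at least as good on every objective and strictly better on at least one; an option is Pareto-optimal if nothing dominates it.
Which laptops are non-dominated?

Opt1: not dominated (best price).
Opt2: not dominated.
Opt3: not dominated.
Opt4: not dominated.
Opt5: not dominated.
Opt6: not dominated.
Opt7: not dominated.
Opt8: not dominated (best RAM).
Opt9: not dominated.
Opt10: not dominated (best battery life).
Opt11: dominated by Opt7 (price 1037≤1790, RAM 13≥8, battery life 13≥8, weight 1.3≤1.3).

Opt1, Opt2, Opt3, Opt4, Opt5, Opt6, Opt7, Opt8, Opt9, Opt10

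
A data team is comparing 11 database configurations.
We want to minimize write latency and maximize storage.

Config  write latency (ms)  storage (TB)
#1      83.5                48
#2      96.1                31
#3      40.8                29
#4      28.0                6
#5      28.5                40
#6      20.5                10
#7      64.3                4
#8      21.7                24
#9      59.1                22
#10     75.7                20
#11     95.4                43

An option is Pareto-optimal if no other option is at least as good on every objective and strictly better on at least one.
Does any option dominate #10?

Yes

#3 vs #10: write latency 40.8≤75.7, storage 29≥20 — #3 is at least as good on every objective and strictly better on at least one, so #3 dominates #10.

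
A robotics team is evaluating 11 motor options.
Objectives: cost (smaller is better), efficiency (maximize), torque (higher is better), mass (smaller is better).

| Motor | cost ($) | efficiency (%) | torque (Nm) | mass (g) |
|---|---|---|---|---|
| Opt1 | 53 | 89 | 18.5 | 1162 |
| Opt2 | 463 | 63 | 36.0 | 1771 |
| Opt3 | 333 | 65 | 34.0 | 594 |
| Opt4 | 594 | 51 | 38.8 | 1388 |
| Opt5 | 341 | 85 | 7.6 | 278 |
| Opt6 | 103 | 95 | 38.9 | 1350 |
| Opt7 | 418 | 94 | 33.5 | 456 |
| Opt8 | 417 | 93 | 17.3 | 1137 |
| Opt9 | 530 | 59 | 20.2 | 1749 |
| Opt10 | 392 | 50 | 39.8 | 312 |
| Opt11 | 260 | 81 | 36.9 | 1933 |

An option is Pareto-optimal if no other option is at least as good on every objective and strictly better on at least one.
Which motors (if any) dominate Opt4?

Opt6

Opt6: cost 103≤594, efficiency 95≥51, torque 38.9≥38.8, mass 1350≤1388 — dominates Opt4.
Others (Opt1, Opt2, Opt3, Opt5, Opt7, Opt8, Opt9, Opt10, Opt11) are each worse than Opt4 on at least one objective.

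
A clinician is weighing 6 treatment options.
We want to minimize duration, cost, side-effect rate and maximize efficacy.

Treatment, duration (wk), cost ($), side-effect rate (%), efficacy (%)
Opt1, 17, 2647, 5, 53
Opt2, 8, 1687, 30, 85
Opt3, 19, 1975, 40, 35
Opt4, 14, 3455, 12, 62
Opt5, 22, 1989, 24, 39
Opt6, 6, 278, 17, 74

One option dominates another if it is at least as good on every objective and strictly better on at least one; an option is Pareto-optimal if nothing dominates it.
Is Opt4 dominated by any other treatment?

No

Opt1: worse on duration (17 vs 14).
Opt2: worse on side-effect rate (30 vs 12).
Opt3: worse on duration (19 vs 14).
Opt5: worse on duration (22 vs 14).
Opt6: worse on side-effect rate (17 vs 12).
No option is at least as good as Opt4 on every objective and strictly better on one.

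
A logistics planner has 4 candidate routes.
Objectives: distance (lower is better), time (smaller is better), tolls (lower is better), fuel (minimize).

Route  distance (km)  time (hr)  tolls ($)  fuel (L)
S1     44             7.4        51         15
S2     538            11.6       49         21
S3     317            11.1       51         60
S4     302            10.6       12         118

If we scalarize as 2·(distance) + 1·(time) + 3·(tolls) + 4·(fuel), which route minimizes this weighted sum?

S1

S1: 2·44 + 1·7.4 + 3·51 + 4·15 = 308.4
S2: 2·538 + 1·11.6 + 3·49 + 4·21 = 1318.6
S3: 2·317 + 1·11.1 + 3·51 + 4·60 = 1038.1
S4: 2·302 + 1·10.6 + 3·12 + 4·118 = 1122.6
Lowest: S1 at 308.4.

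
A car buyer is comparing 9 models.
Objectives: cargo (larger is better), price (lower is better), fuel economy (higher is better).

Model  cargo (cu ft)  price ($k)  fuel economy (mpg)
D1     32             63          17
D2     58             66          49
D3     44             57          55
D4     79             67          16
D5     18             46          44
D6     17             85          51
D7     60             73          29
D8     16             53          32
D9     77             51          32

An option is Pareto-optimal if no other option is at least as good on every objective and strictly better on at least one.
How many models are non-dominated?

5

D1: dominated by D3 (cargo 44≥32, price 57≤63, fuel economy 55≥17).
D2: not dominated.
D3: not dominated (best fuel economy).
D4: not dominated (best cargo).
D5: not dominated (best price).
D6: dominated by D3 (cargo 44≥17, price 57≤85, fuel economy 55≥51).
D7: dominated by D9 (cargo 77≥60, price 51≤73, fuel economy 32≥29).
D8: dominated by D5 (cargo 18≥16, price 46≤53, fuel economy 44≥32).
D9: not dominated.
Pareto-optimal: D2, D3, D4, D5, D9 → 5.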